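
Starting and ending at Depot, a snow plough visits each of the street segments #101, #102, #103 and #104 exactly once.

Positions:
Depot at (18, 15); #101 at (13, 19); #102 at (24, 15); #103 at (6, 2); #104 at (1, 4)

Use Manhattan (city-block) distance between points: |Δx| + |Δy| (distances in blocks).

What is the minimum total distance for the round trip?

There are 12 distinct closed tours to check (reversals are equivalent).
Depot→#101→#102→#103→#104→Depot: 9+15+31+7+28 = 90
Depot→#101→#102→#104→#103→Depot: 9+15+34+7+25 = 90
Depot→#101→#103→#102→#104→Depot: 9+24+31+34+28 = 126
Depot→#101→#103→#104→#102→Depot: 9+24+7+34+6 = 80
Depot→#101→#104→#102→#103→Depot: 9+27+34+31+25 = 126
Depot→#101→#104→#103→#102→Depot: 9+27+7+31+6 = 80
Depot→#102→#101→#103→#104→Depot: 6+15+24+7+28 = 80
Depot→#102→#101→#104→#103→Depot: 6+15+27+7+25 = 80
Depot→#102→#103→#101→#104→Depot: 6+31+24+27+28 = 116
Depot→#102→#104→#101→#103→Depot: 6+34+27+24+25 = 116
Depot→#103→#101→#102→#104→Depot: 25+24+15+34+28 = 126
Depot→#103→#102→#101→#104→Depot: 25+31+15+27+28 = 126
The minimum is 80.
One optimal route: Depot → #101 → #103 → #104 → #102 → Depot (or its reverse).

80 blocks — the shortest possible round trip.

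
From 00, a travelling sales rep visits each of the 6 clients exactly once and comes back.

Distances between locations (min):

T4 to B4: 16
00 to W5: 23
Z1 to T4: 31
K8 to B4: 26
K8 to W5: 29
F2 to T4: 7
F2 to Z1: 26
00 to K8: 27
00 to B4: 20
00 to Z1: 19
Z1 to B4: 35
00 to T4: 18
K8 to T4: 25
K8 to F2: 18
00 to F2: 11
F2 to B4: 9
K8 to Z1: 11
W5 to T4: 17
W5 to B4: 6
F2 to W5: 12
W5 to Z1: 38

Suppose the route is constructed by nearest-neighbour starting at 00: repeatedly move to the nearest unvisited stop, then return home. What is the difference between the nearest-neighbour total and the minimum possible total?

00: F2=11, T4=18, Z1=19, B4=20, W5=23, K8=27 ⇒ F2
F2: T4=7, B4=9, W5=12, K8=18, Z1=26 ⇒ T4
T4: B4=16, W5=17, K8=25, Z1=31 ⇒ B4
B4: W5=6, K8=26, Z1=35 ⇒ W5
W5: K8=29, Z1=38 ⇒ K8
K8: Z1=11 ⇒ Z1
NN route 00 → F2 → T4 → B4 → W5 → K8 → Z1 → 00 costs 99.
Optimal: 00 → F2 → T4 → W5 → B4 → K8 → Z1 → 00 costs 97 (by enumerating all 360 distinct tours).
Excess = 99 − 97 = 2.

Excess over optimum: 2 min.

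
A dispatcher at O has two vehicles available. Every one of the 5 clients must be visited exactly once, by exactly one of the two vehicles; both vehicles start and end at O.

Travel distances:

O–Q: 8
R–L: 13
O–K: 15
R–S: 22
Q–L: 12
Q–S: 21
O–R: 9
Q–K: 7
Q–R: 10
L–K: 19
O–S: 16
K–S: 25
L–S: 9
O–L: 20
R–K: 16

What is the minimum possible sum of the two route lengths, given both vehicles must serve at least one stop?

Minimum combined distance: 77.

There are 2^4 − 1 = 15 ways to divide the 5 stops into two non-empty groups. For each, the best each vehicle can do is its own shortest tour through its group:
  {Q} + {R, L, K, S}: 16 + 69 = 85
  {R} + {Q, L, K, S}: 18 + 59 = 77
  {Q, R} + {L, K, S}: 27 + 59 = 86
  {L} + {Q, R, K, S}: 40 + 67 = 107
  {Q, L} + {R, K, S}: 40 + 66 = 106
  {R, L} + {Q, K, S}: 42 + 56 = 98
  … (15 splits in total)
Best: vehicle 1 O → R → O = 18; vehicle 2 O → Q → K → L → S → O = 59; combined 77.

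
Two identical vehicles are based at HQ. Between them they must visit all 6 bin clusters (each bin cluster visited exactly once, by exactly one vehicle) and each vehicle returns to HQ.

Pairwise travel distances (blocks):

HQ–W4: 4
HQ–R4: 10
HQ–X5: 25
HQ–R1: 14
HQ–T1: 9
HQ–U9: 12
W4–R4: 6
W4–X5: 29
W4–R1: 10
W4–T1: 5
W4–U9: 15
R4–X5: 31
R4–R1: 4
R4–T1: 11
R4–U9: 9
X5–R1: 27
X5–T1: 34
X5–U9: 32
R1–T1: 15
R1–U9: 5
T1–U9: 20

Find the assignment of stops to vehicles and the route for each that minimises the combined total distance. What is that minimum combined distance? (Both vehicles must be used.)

91 blocks — the smallest possible combined total.

Try each way of splitting the stops between the two vehicles (each non-empty) and, for each split, find the best tour for each vehicle:
  {W4} + {R4, X5, R1, T1, U9}: 8 + 86 = 94
  {R4} + {W4, X5, R1, T1, U9}: 20 + 86 = 106
  {W4, R4} + {X5, R1, T1, U9}: 20 + 86 = 106
  {X5} + {W4, R4, R1, T1, U9}: 50 + 41 = 91
  {W4, X5} + {R4, R1, T1, U9}: 58 + 41 = 99
  {R4, X5} + {W4, R1, T1, U9}: 66 + 41 = 107
  … (31 splits in total)
Best: vehicle 1 HQ → X5 → HQ = 50; vehicle 2 HQ → W4 → T1 → R4 → R1 → U9 → HQ = 41; combined 91.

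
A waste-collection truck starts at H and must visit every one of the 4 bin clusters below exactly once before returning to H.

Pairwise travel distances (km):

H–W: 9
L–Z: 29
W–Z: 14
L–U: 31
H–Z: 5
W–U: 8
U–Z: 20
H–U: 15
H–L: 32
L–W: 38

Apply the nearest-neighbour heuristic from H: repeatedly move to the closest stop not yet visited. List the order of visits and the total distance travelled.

Nearest-neighbour total = 90 km; route H → Z → W → U → L → H.

At H the remaining stops are Z 5, W 9, U 15, L 32; go to Z.
At Z the remaining stops are W 14, U 20, L 29; go to W.
At W the remaining stops are U 8, L 38; go to U.
At U the remaining stops are L 31; go to L.
Return L→H: 32.
Total = 5 + 14 + 8 + 31 + 32 = 90.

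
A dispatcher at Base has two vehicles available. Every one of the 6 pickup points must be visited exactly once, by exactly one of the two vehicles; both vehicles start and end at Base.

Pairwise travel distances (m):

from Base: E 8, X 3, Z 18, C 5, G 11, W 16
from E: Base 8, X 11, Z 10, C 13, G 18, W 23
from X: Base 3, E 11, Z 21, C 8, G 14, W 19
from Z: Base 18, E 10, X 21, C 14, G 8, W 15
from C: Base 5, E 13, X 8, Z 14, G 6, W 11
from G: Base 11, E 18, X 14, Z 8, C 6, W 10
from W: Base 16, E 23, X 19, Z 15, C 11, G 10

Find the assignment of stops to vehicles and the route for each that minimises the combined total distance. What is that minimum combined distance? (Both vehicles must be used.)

58 m — the smallest possible combined total.

Check every non-empty split of the stops between the two vehicles; for each half take its own optimal tour:
  {E} + {X, Z, C, G, W}: 16 + 56 = 72
  {X} + {E, Z, C, G, W}: 6 + 52 = 58
  {E, X} + {Z, C, G, W}: 22 + 50 = 72
  {Z} + {E, X, C, G, W}: 36 + 58 = 94
  {E, Z} + {X, C, G, W}: 36 + 43 = 79
  {X, Z} + {E, C, G, W}: 42 + 52 = 94
  … (31 splits in total)
Best: vehicle 1 Base → X → Base = 6; vehicle 2 Base → E → Z → G → W → C → Base = 52; combined 58.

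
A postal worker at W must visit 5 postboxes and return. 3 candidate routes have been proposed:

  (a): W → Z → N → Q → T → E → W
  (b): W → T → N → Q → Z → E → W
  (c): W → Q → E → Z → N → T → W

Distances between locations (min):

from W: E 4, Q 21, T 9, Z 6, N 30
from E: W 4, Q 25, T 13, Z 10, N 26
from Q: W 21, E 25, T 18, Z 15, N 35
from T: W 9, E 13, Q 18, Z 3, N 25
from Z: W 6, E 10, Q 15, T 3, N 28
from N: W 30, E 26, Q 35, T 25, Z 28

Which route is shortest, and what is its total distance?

Shortest is (b), total 98 min.

(a): 6 + 28 + 35 + 18 + 13 + 4 = 104
(b): 9 + 25 + 35 + 15 + 10 + 4 = 98
(c): 21 + 25 + 10 + 28 + 25 + 9 = 118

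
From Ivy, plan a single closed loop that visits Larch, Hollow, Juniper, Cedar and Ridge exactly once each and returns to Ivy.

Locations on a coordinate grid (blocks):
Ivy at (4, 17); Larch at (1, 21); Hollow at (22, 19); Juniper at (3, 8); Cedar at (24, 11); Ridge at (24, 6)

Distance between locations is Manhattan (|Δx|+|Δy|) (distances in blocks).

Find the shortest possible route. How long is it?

With 5 stops there are 5!/2 = 60 distinct round trips (a route and its reverse cost the same).
Ivy - Larch - Hollow - Juniper - Cedar - Ridge - Ivy: 7+23+30+24+5+31 = 120
Ivy - Larch - Hollow - Juniper - Ridge - Cedar - Ivy: 7+23+30+23+5+26 = 114
Ivy - Larch - Hollow - Cedar - Juniper - Ridge - Ivy: 7+23+10+24+23+31 = 118
Ivy - Larch - Hollow - Cedar - Ridge - Juniper - Ivy: 7+23+10+5+23+10 = 78
Ivy - Larch - Hollow - Ridge - Juniper - Cedar - Ivy: 7+23+15+23+24+26 = 118
Ivy - Larch - Hollow - Ridge - Cedar - Juniper - Ivy: 7+23+15+5+24+10 = 84
Ivy - Larch - Juniper - Hollow - Cedar - Ridge - Ivy: 7+15+30+10+5+31 = 98
Ivy - Larch - Juniper - Hollow - Ridge - Cedar - Ivy: 7+15+30+15+5+26 = 98
Ivy - Larch - Juniper - Cedar - Hollow - Ridge - Ivy: 7+15+24+10+15+31 = 102
Ivy - Larch - Juniper - Cedar - Ridge - Hollow - Ivy: 7+15+24+5+15+20 = 86
Ivy - Larch - Juniper - Ridge - Hollow - Cedar - Ivy: 7+15+23+15+10+26 = 96
Ivy - Larch - Juniper - Ridge - Cedar - Hollow - Ivy: 7+15+23+5+10+20 = 80
Ivy - Larch - Cedar - Hollow - Juniper - Ridge - Ivy: 7+33+10+30+23+31 = 134
Ivy - Larch - Cedar - Hollow - Ridge - Juniper - Ivy: 7+33+10+15+23+10 = 98
… (46 more)
The minimum is 78.
One optimal route: Ivy → Larch → Hollow → Cedar → Ridge → Juniper → Ivy (or its reverse).

Minimum total distance: 78 blocks.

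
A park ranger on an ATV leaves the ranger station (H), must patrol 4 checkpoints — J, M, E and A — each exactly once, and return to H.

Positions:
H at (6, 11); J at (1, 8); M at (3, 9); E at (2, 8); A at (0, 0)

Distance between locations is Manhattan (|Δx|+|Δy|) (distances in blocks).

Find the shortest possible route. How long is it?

34 blocks — the shortest possible round trip.

H - J - M - E - A - H: 8+3+2+10+17 = 40
H - J - M - A - E - H: 8+3+12+10+7 = 40
H - J - E - M - A - H: 8+1+2+12+17 = 40
H - J - E - A - M - H: 8+1+10+12+5 = 36
H - J - A - M - E - H: 8+9+12+2+7 = 38
H - J - A - E - M - H: 8+9+10+2+5 = 34
H - M - J - E - A - H: 5+3+1+10+17 = 36
H - M - J - A - E - H: 5+3+9+10+7 = 34
H - M - E - J - A - H: 5+2+1+9+17 = 34
H - M - A - J - E - H: 5+12+9+1+7 = 34
H - E - J - M - A - H: 7+1+3+12+17 = 40
H - E - M - J - A - H: 7+2+3+9+17 = 38
The minimum is 34.
One optimal route: H → J → A → E → M → H (or its reverse).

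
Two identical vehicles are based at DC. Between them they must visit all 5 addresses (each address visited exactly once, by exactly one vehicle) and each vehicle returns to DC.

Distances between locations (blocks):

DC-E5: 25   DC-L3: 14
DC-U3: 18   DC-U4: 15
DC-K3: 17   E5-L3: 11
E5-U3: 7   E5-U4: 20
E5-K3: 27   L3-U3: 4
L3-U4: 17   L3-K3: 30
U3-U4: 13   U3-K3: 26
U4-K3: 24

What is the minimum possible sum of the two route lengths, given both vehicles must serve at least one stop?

Minimum combined distance: 94 blocks.

Check every non-empty split of the stops between the two vehicles; for each half take its own optimal tour:
  {E5} + {L3, U3, U4, K3}: 50 + 72 = 122
  {L3} + {E5, U3, U4, K3}: 28 + 79 = 107
  {E5, L3} + {U3, U4, K3}: 50 + 71 = 121
  {U3} + {E5, L3, U4, K3}: 36 + 86 = 122
  {E5, U3} + {L3, U4, K3}: 50 + 72 = 122
  {L3, U3} + {E5, U4, K3}: 36 + 79 = 115
  … (15 splits in total)
  {E5, L3, U3, U4} + {K3}: 60 + 34 = 94  ← best
Best: vehicle 1 DC → L3 → E5 → U3 → U4 → DC = 60; vehicle 2 DC → K3 → DC = 34; combined 94.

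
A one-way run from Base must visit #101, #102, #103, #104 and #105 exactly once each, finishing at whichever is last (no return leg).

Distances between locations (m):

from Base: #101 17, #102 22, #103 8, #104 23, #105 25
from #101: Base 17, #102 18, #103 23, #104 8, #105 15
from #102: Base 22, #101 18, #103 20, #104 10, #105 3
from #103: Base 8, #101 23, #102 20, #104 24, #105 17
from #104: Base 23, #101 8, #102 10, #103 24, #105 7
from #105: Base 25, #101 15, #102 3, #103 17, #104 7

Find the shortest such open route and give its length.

There are 5! = 120 possible orderings.
Base→#101→#102→#103→#104→#105: 17+18+20+24+7 = 86
Base→#101→#102→#103→#105→#104: 17+18+20+17+7 = 79
Base→#101→#102→#104→#103→#105: 17+18+10+24+17 = 86
Base→#101→#102→#104→#105→#103: 17+18+10+7+17 = 69
Base→#101→#102→#105→#103→#104: 17+18+3+17+24 = 79
Base→#101→#102→#105→#104→#103: 17+18+3+7+24 = 69
Base→#101→#103→#102→#104→#105: 17+23+20+10+7 = 77
Base→#101→#103→#102→#105→#104: 17+23+20+3+7 = 70
Base→#101→#103→#104→#102→#105: 17+23+24+10+3 = 77
Base→#101→#103→#104→#105→#102: 17+23+24+7+3 = 74
Base→#101→#103→#105→#102→#104: 17+23+17+3+10 = 70
Base→#101→#103→#105→#104→#102: 17+23+17+7+10 = 74
Base→#101→#104→#102→#103→#105: 17+8+10+20+17 = 72
Base→#101→#104→#102→#105→#103: 17+8+10+3+17 = 55
… (106 more)
Base→#103→#102→#105→#104→#101: 8+20+3+7+8 = 46  ← best
The minimum is 46.
One shortest path: Base → #103 → #102 → #105 → #104 → #101.

Minimum one-way distance = 46 m.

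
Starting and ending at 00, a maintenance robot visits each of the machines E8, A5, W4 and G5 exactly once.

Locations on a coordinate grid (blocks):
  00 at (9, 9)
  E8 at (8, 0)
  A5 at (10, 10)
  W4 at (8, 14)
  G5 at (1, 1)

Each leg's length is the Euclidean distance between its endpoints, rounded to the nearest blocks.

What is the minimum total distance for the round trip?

Shortest round trip = 36 blocks.

There are 12 distinct closed tours to check (reversals are equivalent).
00→E8→A5→W4→G5→00: 9+10+4+15+11 = 49
00→E8→A5→G5→W4→00: 9+10+13+15+5 = 52
00→E8→W4→A5→G5→00: 9+14+4+13+11 = 51
00→E8→W4→G5→A5→00: 9+14+15+13+1 = 52
00→E8→G5→A5→W4→00: 9+7+13+4+5 = 38
00→E8→G5→W4→A5→00: 9+7+15+4+1 = 36
00→A5→E8→W4→G5→00: 1+10+14+15+11 = 51
00→A5→E8→G5→W4→00: 1+10+7+15+5 = 38
00→A5→W4→E8→G5→00: 1+4+14+7+11 = 37
00→A5→G5→E8→W4→00: 1+13+7+14+5 = 40
00→W4→E8→A5→G5→00: 5+14+10+13+11 = 53
00→W4→A5→E8→G5→00: 5+4+10+7+11 = 37
The minimum is 36.
One optimal route: 00 → E8 → G5 → W4 → A5 → 00 (or its reverse).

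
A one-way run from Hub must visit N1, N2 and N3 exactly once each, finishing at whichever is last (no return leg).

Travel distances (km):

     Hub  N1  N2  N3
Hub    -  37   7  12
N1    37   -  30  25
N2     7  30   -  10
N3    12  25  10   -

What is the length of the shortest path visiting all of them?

There are 3! = 6 possible orderings.
Hub→N1→N2→N3: 37+30+10 = 77
Hub→N1→N3→N2: 37+25+10 = 72
Hub→N2→N1→N3: 7+30+25 = 62
Hub→N2→N3→N1: 7+10+25 = 42
Hub→N3→N1→N2: 12+25+30 = 67
Hub→N3→N2→N1: 12+10+30 = 52
The minimum is 42.
One shortest path: Hub → N2 → N3 → N1.

Shortest open route: 42 km.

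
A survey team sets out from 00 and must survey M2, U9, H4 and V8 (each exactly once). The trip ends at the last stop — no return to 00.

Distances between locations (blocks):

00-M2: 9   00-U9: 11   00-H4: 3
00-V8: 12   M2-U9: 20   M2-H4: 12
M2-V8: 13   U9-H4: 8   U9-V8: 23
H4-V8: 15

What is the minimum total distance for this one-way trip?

There are 4! = 24 possible orderings.
00 → M2 → U9 → H4 → V8: 9+20+8+15 = 52
00 → M2 → U9 → V8 → H4: 9+20+23+15 = 67
00 → M2 → H4 → U9 → V8: 9+12+8+23 = 52
00 → M2 → H4 → V8 → U9: 9+12+15+23 = 59
00 → M2 → V8 → U9 → H4: 9+13+23+8 = 53
00 → M2 → V8 → H4 → U9: 9+13+15+8 = 45
00 → U9 → M2 → H4 → V8: 11+20+12+15 = 58
00 → U9 → M2 → V8 → H4: 11+20+13+15 = 59
00 → U9 → H4 → M2 → V8: 11+8+12+13 = 44
00 → U9 → H4 → V8 → M2: 11+8+15+13 = 47
00 → U9 → V8 → M2 → H4: 11+23+13+12 = 59
00 → U9 → V8 → H4 → M2: 11+23+15+12 = 61
00 → H4 → M2 → U9 → V8: 3+12+20+23 = 58
00 → H4 → M2 → V8 → U9: 3+12+13+23 = 51
… (10 more)
The minimum is 44.
One shortest path: 00 → U9 → H4 → M2 → V8.

Shortest open route: 44 blocks.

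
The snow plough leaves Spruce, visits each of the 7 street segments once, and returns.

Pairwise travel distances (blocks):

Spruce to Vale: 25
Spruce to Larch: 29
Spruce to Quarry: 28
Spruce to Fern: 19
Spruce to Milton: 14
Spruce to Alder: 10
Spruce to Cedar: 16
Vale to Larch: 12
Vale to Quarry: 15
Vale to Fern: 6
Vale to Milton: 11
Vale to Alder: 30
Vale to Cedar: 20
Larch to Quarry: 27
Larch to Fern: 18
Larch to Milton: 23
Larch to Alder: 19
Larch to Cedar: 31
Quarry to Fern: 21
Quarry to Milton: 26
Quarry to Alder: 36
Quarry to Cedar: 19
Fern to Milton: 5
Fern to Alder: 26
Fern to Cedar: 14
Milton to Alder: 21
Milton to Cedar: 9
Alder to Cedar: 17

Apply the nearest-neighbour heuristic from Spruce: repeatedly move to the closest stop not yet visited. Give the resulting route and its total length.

Nearest-neighbour total = 114 blocks; route Spruce → Alder → Cedar → Milton → Fern → Vale → Larch → Quarry → Spruce.

At Spruce the remaining stops are Alder 10, Milton 14, Cedar 16, Fern 19, Vale 25, Quarry 28, Larch 29; go to Alder.
At Alder the remaining stops are Cedar 17, Larch 19, Milton 21, Fern 26, Vale 30, Quarry 36; go to Cedar.
At Cedar the remaining stops are Milton 9, Fern 14, Quarry 19, Vale 20, Larch 31; go to Milton.
At Milton the remaining stops are Fern 5, Vale 11, Larch 23, Quarry 26; go to Fern.
At Fern the remaining stops are Vale 6, Larch 18, Quarry 21; go to Vale.
At Vale the remaining stops are Larch 12, Quarry 15; go to Larch.
At Larch the remaining stops are Quarry 27; go to Quarry.
Return Quarry→Spruce: 28.
Total = 10 + 17 + 9 + 5 + 6 + 12 + 27 + 28 = 114.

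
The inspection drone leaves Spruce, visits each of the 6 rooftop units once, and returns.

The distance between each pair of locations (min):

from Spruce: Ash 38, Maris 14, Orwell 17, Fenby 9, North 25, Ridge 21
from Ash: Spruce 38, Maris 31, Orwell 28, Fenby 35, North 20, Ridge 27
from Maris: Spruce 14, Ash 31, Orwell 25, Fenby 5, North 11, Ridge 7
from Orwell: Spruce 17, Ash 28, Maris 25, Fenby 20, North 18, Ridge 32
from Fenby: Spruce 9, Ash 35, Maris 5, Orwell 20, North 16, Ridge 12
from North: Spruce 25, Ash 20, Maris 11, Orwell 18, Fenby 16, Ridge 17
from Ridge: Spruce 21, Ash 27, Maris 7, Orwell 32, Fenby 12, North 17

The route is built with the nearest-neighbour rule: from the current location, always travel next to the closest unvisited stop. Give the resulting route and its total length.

Total distance 122 min via the nearest-neighbour route Spruce → Fenby → Maris → Ridge → North → Orwell → Ash → Spruce.

Spruce → [Fenby:9 / Maris:14 / Orwell:17 / Ridge:21 / North:25 / Ash:38] → Fenby (9)
Fenby → [Maris:5 / Ridge:12 / North:16 / Orwell:20 / Ash:35] → Maris (5)
Maris → [Ridge:7 / North:11 / Orwell:25 / Ash:31] → Ridge (7)
Ridge → [North:17 / Ash:27 / Orwell:32] → North (17)
North → [Orwell:18 / Ash:20] → Orwell (18)
Orwell → [Ash:28] → Ash (28)
Return Ash→Spruce: 38.
Total = 9 + 5 + 7 + 17 + 18 + 28 + 38 = 122.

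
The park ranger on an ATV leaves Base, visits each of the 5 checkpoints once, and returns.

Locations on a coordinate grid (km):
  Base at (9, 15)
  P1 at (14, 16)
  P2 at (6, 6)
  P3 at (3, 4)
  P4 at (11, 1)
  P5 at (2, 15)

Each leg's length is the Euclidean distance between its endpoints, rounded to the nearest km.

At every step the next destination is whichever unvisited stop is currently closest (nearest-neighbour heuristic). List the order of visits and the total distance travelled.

At Base the remaining stops are P1 5, P5 7, P2 9, P3 13, P4 14; go to P1.
At P1 the remaining stops are P5 12, P2 13, P4 15, P3 16; go to P5.
At P5 the remaining stops are P2 10, P3 11, P4 17; go to P2.
At P2 the remaining stops are P3 4, P4 7; go to P3.
At P3 the remaining stops are P4 9; go to P4.
Return P4→Base: 14.
Total = 5 + 12 + 10 + 4 + 9 + 14 = 54.

Total distance 54 km via the nearest-neighbour route Base → P1 → P5 → P2 → P3 → P4 → Base.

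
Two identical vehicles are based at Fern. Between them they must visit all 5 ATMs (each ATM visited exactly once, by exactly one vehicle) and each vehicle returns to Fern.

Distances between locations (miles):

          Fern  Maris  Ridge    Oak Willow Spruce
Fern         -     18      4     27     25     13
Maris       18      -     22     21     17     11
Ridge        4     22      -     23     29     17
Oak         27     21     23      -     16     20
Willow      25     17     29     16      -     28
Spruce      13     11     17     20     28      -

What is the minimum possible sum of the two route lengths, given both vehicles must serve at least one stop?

92 miles — the smallest possible combined total.

There are 2^4 − 1 = 15 ways to divide the 5 stops into two non-empty groups. For each, the best each vehicle can do is its own shortest tour through its group:
  {Maris} + {Ridge, Oak, Willow, Spruce}: 36 + 82 = 118
  {Ridge} + {Maris, Oak, Willow, Spruce}: 8 + 84 = 92
  {Maris, Ridge} + {Oak, Willow, Spruce}: 44 + 74 = 118
  {Oak} + {Maris, Ridge, Willow, Spruce}: 54 + 74 = 128
  {Maris, Oak} + {Ridge, Willow, Spruce}: 66 + 74 = 140
  {Ridge, Oak} + {Maris, Willow, Spruce}: 54 + 66 = 120
  … (15 splits in total)
Best: vehicle 1 Fern → Ridge → Fern = 8; vehicle 2 Fern → Maris → Willow → Oak → Spruce → Fern = 84; combined 92.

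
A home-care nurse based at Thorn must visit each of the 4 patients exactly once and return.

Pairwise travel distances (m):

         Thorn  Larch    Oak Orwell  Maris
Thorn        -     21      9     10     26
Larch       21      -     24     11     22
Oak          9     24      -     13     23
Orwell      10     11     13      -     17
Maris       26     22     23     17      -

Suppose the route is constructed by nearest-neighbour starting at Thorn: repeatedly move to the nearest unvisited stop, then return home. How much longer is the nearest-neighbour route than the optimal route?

From Thorn: Oak=9, Orwell=10, Larch=21, Maris=26 → choose Oak (9).
From Oak: Orwell=13, Maris=23, Larch=24 → choose Orwell (13).
From Orwell: Larch=11, Maris=17 → choose Larch (11).
From Larch: Maris=22 → choose Maris (22).
NN route Thorn → Oak → Orwell → Larch → Maris → Thorn costs 81.
Optimal: Thorn → Oak → Maris → Larch → Orwell → Thorn costs 75 (by enumerating all 12 distinct tours).
Excess = 81 − 75 = 6.

6 m longer than the optimal tour.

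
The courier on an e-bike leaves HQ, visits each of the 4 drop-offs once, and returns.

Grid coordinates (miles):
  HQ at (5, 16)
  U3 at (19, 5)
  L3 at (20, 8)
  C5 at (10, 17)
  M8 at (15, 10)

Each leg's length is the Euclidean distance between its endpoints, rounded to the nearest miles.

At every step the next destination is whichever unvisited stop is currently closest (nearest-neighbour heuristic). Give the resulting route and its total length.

From HQ: distances to unvisited — C5=5, M8=12, L3=17, U3=18. Nearest is C5 (5).
From C5: distances to unvisited — M8=9, L3=13, U3=15. Nearest is M8 (9).
From M8: distances to unvisited — L3=5, U3=6. Nearest is L3 (5).
From L3: distances to unvisited — U3=3. Nearest is U3 (3).
Return U3→HQ: 18.
Total = 5 + 9 + 5 + 3 + 18 = 40.

Nearest-neighbour total = 40 miles; route HQ → C5 → M8 → L3 → U3 → HQ.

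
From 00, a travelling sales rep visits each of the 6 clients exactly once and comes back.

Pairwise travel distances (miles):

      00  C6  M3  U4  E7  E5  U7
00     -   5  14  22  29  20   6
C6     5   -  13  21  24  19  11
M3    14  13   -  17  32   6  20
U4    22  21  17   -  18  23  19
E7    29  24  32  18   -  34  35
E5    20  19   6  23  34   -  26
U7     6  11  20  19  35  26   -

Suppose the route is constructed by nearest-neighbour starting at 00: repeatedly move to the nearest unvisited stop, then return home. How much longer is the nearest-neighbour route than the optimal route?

From 00: C6=5, U7=6, M3=14, E5=20, U4=22, E7=29 → choose C6 (5).
From C6: U7=11, M3=13, E5=19, U4=21, E7=24 → choose U7 (11).
From U7: U4=19, M3=20, E5=26, E7=35 → choose U4 (19).
From U4: M3=17, E7=18, E5=23 → choose M3 (17).
From M3: E5=6, E7=32 → choose E5 (6).
From E5: E7=34 → choose E7 (34).
NN route 00 → C6 → U7 → U4 → M3 → E5 → E7 → 00 costs 121.
Optimal: 00 → C6 → M3 → E5 → E7 → U4 → U7 → 00 costs 101 (by enumerating all 360 distinct tours).
Excess = 121 − 101 = 20.

Excess over optimum: 20 miles.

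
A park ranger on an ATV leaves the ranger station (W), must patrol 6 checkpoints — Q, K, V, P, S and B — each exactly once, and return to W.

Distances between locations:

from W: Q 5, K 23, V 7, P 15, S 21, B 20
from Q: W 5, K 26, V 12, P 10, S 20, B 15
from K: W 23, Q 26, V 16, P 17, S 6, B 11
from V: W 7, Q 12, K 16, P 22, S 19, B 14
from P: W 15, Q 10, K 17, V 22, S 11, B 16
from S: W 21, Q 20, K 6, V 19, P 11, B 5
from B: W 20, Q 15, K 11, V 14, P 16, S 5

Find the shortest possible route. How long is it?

Shortest round trip = 64.

W - Q - K - V - P - S - B - W: 5+26+16+22+11+5+20 = 105
W - Q - K - V - P - B - S - W: 5+26+16+22+16+5+21 = 111
W - Q - K - V - S - P - B - W: 5+26+16+19+11+16+20 = 113
W - Q - K - V - S - B - P - W: 5+26+16+19+5+16+15 = 102
W - Q - K - V - B - P - S - W: 5+26+16+14+16+11+21 = 109
W - Q - K - V - B - S - P - W: 5+26+16+14+5+11+15 = 92
W - Q - K - P - V - S - B - W: 5+26+17+22+19+5+20 = 114
W - Q - K - P - V - B - S - W: 5+26+17+22+14+5+21 = 110
… (352 more)
W - Q - P - K - S - B - V - W: 5+10+17+6+5+14+7 = 64  ← best
The minimum is 64.
One optimal route: W → Q → P → K → S → B → V → W (or its reverse).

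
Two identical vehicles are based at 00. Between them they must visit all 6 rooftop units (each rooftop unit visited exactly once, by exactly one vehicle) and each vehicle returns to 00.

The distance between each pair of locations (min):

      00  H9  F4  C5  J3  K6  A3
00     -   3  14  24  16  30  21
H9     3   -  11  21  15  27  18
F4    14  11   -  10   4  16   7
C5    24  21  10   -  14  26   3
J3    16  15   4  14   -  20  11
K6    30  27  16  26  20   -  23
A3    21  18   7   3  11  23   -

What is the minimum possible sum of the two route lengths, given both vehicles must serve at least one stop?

Minimum combined distance: 92 min.

Try each way of splitting the stops between the two vehicles (each non-empty) and, for each split, find the best tour for each vehicle:
  {H9} + {F4, C5, J3, K6, A3}: 6 + 86 = 92
  {F4} + {H9, C5, J3, K6, A3}: 28 + 86 = 114
  {H9, F4} + {C5, J3, K6, A3}: 28 + 86 = 114
  {C5} + {H9, F4, J3, K6, A3}: 48 + 80 = 128
  {H9, C5} + {F4, J3, K6, A3}: 48 + 80 = 128
  {F4, C5} + {H9, J3, K6, A3}: 48 + 80 = 128
  … (31 splits in total)
Best: vehicle 1 00 → H9 → 00 = 6; vehicle 2 00 → F4 → C5 → A3 → K6 → J3 → 00 = 86; combined 92.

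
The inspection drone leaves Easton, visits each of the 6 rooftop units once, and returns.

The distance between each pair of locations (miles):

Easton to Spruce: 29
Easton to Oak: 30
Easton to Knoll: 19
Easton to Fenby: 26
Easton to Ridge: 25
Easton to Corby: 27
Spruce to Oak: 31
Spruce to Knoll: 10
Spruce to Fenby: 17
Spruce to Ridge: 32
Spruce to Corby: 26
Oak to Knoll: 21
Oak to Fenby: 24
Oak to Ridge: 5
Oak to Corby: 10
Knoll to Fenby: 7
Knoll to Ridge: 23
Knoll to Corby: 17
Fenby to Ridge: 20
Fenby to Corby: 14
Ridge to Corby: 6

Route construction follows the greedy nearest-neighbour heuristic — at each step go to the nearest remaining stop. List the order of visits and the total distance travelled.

Easton → [Knoll:19 / Ridge:25 / Fenby:26 / Corby:27 / Spruce:29 / Oak:30] → Knoll (19)
Knoll → [Fenby:7 / Spruce:10 / Corby:17 / Oak:21 / Ridge:23] → Fenby (7)
Fenby → [Corby:14 / Spruce:17 / Ridge:20 / Oak:24] → Corby (14)
Corby → [Ridge:6 / Oak:10 / Spruce:26] → Ridge (6)
Ridge → [Oak:5 / Spruce:32] → Oak (5)
Oak → [Spruce:31] → Spruce (31)
Return Spruce→Easton: 29.
Total = 19 + 7 + 14 + 6 + 5 + 31 + 29 = 111.

111 miles along Easton → Knoll → Fenby → Corby → Ridge → Oak → Spruce → Easton.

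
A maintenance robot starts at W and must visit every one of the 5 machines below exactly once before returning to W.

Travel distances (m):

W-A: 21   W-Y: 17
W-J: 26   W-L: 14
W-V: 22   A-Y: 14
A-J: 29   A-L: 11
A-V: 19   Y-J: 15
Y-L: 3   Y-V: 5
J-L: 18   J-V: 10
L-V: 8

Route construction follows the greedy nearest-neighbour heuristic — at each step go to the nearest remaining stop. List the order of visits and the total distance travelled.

Total distance 82 m via the nearest-neighbour route W → L → Y → V → J → A → W.

At W the remaining stops are L 14, Y 17, A 21, V 22, J 26; go to L.
At L the remaining stops are Y 3, V 8, A 11, J 18; go to Y.
At Y the remaining stops are V 5, A 14, J 15; go to V.
At V the remaining stops are J 10, A 19; go to J.
At J the remaining stops are A 29; go to A.
Return A→W: 21.
Total = 14 + 3 + 5 + 10 + 29 + 21 = 82.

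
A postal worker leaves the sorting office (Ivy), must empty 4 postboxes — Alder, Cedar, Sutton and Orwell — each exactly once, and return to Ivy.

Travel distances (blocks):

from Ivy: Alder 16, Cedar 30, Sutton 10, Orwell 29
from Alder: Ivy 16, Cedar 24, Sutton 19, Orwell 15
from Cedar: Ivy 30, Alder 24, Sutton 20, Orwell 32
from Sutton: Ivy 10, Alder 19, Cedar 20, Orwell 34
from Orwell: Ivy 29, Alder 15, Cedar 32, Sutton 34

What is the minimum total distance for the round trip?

With 4 stops there are 4!/2 = 12 distinct round trips (a route and its reverse cost the same).
Ivy → Alder → Cedar → Sutton → Orwell → Ivy: 16+24+20+34+29 = 123
Ivy → Alder → Cedar → Orwell → Sutton → Ivy: 16+24+32+34+10 = 116
Ivy → Alder → Sutton → Cedar → Orwell → Ivy: 16+19+20+32+29 = 116
Ivy → Alder → Sutton → Orwell → Cedar → Ivy: 16+19+34+32+30 = 131
Ivy → Alder → Orwell → Cedar → Sutton → Ivy: 16+15+32+20+10 = 93
Ivy → Alder → Orwell → Sutton → Cedar → Ivy: 16+15+34+20+30 = 115
Ivy → Cedar → Alder → Sutton → Orwell → Ivy: 30+24+19+34+29 = 136
Ivy → Cedar → Alder → Orwell → Sutton → Ivy: 30+24+15+34+10 = 113
Ivy → Cedar → Sutton → Alder → Orwell → Ivy: 30+20+19+15+29 = 113
Ivy → Cedar → Orwell → Alder → Sutton → Ivy: 30+32+15+19+10 = 106
Ivy → Sutton → Alder → Cedar → Orwell → Ivy: 10+19+24+32+29 = 114
Ivy → Sutton → Cedar → Alder → Orwell → Ivy: 10+20+24+15+29 = 98
The minimum is 93.
One optimal route: Ivy → Alder → Orwell → Cedar → Sutton → Ivy (or its reverse).

Shortest round trip = 93 blocks.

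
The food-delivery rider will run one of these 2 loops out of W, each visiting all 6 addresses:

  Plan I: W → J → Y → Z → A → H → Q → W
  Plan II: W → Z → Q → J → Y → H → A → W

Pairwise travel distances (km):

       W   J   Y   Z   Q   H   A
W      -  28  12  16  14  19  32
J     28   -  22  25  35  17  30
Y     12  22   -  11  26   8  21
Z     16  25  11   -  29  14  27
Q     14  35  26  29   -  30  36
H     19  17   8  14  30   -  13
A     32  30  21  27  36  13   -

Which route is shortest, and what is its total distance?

Plan I: 28 + 22 + 11 + 27 + 13 + 30 + 14 = 145
Plan II: 16 + 29 + 35 + 22 + 8 + 13 + 32 = 155

145 km — Plan I is the shortest.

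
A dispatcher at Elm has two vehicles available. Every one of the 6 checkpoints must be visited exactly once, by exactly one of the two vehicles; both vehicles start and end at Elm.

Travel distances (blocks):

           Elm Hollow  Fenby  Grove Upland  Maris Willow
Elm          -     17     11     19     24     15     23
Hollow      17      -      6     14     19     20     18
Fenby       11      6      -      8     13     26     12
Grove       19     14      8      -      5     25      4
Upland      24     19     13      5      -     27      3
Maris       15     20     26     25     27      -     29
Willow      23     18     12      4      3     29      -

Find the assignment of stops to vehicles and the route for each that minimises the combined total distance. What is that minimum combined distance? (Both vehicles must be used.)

92 blocks — the smallest possible combined total.

Check every non-empty split of the stops between the two vehicles; for each half take its own optimal tour:
  {Hollow} + {Fenby, Grove, Upland, Maris, Willow}: 34 + 68 = 102
  {Fenby} + {Hollow, Grove, Upland, Maris, Willow}: 22 + 80 = 102
  {Hollow, Fenby} + {Grove, Upland, Maris, Willow}: 34 + 68 = 102
  {Grove} + {Hollow, Fenby, Upland, Maris, Willow}: 38 + 80 = 118
  {Hollow, Grove} + {Fenby, Upland, Maris, Willow}: 50 + 68 = 118
  {Fenby, Grove} + {Hollow, Upland, Maris, Willow}: 38 + 80 = 118
  … (31 splits in total)
  {Maris} + {Hollow, Fenby, Grove, Upland, Willow}: 30 + 62 = 92  ← best
Best: vehicle 1 Elm → Maris → Elm = 30; vehicle 2 Elm → Hollow → Fenby → Grove → Upland → Willow → Elm = 62; combined 92.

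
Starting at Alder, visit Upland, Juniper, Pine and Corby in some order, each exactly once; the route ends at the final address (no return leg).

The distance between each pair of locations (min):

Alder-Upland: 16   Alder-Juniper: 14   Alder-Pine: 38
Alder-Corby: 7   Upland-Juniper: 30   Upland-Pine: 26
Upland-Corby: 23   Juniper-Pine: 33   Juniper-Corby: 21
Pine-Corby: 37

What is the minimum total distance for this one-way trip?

84 min — the minimum one-way total.

There are 4! = 24 possible orderings.
Alder→Upland→Juniper→Pine→Corby: 16+30+33+37 = 116
Alder→Upland→Juniper→Corby→Pine: 16+30+21+37 = 104
Alder→Upland→Pine→Juniper→Corby: 16+26+33+21 = 96
Alder→Upland→Pine→Corby→Juniper: 16+26+37+21 = 100
Alder→Upland→Corby→Juniper→Pine: 16+23+21+33 = 93
Alder→Upland→Corby→Pine→Juniper: 16+23+37+33 = 109
Alder→Juniper→Upland→Pine→Corby: 14+30+26+37 = 107
Alder→Juniper→Upland→Corby→Pine: 14+30+23+37 = 104
Alder→Juniper→Pine→Upland→Corby: 14+33+26+23 = 96
Alder→Juniper→Pine→Corby→Upland: 14+33+37+23 = 107
Alder→Juniper→Corby→Upland→Pine: 14+21+23+26 = 84
Alder→Juniper→Corby→Pine→Upland: 14+21+37+26 = 98
Alder→Pine→Upland→Juniper→Corby: 38+26+30+21 = 115
Alder→Pine→Upland→Corby→Juniper: 38+26+23+21 = 108
… (10 more)
The minimum is 84.
One shortest path: Alder → Juniper → Corby → Upland → Pine.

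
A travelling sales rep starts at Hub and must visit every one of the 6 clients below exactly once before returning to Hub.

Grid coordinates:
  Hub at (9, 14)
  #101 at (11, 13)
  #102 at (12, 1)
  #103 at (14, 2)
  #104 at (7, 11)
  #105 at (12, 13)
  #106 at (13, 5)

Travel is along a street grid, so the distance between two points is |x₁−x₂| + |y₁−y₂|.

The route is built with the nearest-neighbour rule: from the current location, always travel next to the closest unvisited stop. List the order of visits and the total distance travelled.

Nearest-neighbour total = 46; route Hub → #101 → #105 → #104 → #106 → #103 → #102 → Hub.

At Hub the remaining stops are #101 3, #105 4, #104 5, #106 13, #102 16, #103 17; go to #101.
At #101 the remaining stops are #105 1, #104 6, #106 10, #102 13, #103 14; go to #105.
At #105 the remaining stops are #104 7, #106 9, #102 12, #103 13; go to #104.
At #104 the remaining stops are #106 12, #102 15, #103 16; go to #106.
At #106 the remaining stops are #103 4, #102 5; go to #103.
At #103 the remaining stops are #102 3; go to #102.
Return #102→Hub: 16.
Total = 3 + 1 + 7 + 12 + 4 + 3 + 16 = 46.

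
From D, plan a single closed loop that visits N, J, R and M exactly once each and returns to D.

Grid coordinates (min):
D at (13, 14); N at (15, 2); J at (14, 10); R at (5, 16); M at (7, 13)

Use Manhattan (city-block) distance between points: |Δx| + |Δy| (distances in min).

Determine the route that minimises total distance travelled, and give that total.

48 min — the shortest possible round trip.

With 4 stops there are 4!/2 = 12 distinct round trips (a route and its reverse cost the same).
D → N → J → R → M → D: 14+9+15+5+7 = 50
D → N → J → M → R → D: 14+9+10+5+10 = 48
D → N → R → J → M → D: 14+24+15+10+7 = 70
D → N → R → M → J → D: 14+24+5+10+5 = 58
D → N → M → J → R → D: 14+19+10+15+10 = 68
D → N → M → R → J → D: 14+19+5+15+5 = 58
D → J → N → R → M → D: 5+9+24+5+7 = 50
D → J → N → M → R → D: 5+9+19+5+10 = 48
D → J → R → N → M → D: 5+15+24+19+7 = 70
D → J → M → N → R → D: 5+10+19+24+10 = 68
D → R → N → J → M → D: 10+24+9+10+7 = 60
D → R → J → N → M → D: 10+15+9+19+7 = 60
The minimum is 48.
One optimal route: D → N → J → M → R → D (or its reverse).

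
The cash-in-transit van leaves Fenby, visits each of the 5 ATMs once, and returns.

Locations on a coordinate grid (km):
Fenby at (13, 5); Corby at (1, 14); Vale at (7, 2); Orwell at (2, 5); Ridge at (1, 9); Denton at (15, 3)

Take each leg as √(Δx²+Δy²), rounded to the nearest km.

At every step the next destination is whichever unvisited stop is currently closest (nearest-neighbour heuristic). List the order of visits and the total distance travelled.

From Fenby: distances to unvisited — Denton=3, Vale=7, Orwell=11, Ridge=13, Corby=15. Nearest is Denton (3).
From Denton: distances to unvisited — Vale=8, Orwell=13, Ridge=15, Corby=18. Nearest is Vale (8).
From Vale: distances to unvisited — Orwell=6, Ridge=9, Corby=13. Nearest is Orwell (6).
From Orwell: distances to unvisited — Ridge=4, Corby=9. Nearest is Ridge (4).
From Ridge: distances to unvisited — Corby=5. Nearest is Corby (5).
Return Corby→Fenby: 15.
Total = 3 + 8 + 6 + 4 + 5 + 15 = 41.

Total distance 41 km via the nearest-neighbour route Fenby → Denton → Vale → Orwell → Ridge → Corby → Fenby.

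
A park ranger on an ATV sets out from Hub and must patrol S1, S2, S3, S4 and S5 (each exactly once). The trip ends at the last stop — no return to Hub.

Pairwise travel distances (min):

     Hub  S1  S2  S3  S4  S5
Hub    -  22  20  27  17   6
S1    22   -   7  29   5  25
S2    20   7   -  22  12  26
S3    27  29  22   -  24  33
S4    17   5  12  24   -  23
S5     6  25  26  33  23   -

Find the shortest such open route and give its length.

Minimum one-way distance = 63 min.

There are 5! = 120 possible orderings.
Hub→S1→S2→S3→S4→S5: 22+7+22+24+23 = 98
Hub→S1→S2→S3→S5→S4: 22+7+22+33+23 = 107
Hub→S1→S2→S4→S3→S5: 22+7+12+24+33 = 98
Hub→S1→S2→S4→S5→S3: 22+7+12+23+33 = 97
Hub→S1→S2→S5→S3→S4: 22+7+26+33+24 = 112
Hub→S1→S2→S5→S4→S3: 22+7+26+23+24 = 102
Hub→S1→S3→S2→S4→S5: 22+29+22+12+23 = 108
Hub→S1→S3→S2→S5→S4: 22+29+22+26+23 = 122
Hub→S1→S3→S4→S2→S5: 22+29+24+12+26 = 113
Hub→S1→S3→S4→S5→S2: 22+29+24+23+26 = 124
Hub→S1→S3→S5→S2→S4: 22+29+33+26+12 = 122
Hub→S1→S3→S5→S4→S2: 22+29+33+23+12 = 119
Hub→S1→S4→S2→S3→S5: 22+5+12+22+33 = 94
Hub→S1→S4→S2→S5→S3: 22+5+12+26+33 = 98
… (106 more)
Hub→S5→S4→S1→S2→S3: 6+23+5+7+22 = 63  ← best
The minimum is 63.
One shortest path: Hub → S5 → S4 → S1 → S2 → S3.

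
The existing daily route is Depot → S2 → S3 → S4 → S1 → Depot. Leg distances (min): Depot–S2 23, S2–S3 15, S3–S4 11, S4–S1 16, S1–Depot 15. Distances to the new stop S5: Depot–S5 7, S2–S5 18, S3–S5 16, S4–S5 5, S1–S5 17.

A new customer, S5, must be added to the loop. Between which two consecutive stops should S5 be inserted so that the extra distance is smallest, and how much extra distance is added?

Adding 2 min by placing S5 on the Depot–S2 leg.

Insertion cost between consecutive stops i–j is d(i,S5) + d(S5,j) − d(i,j):
  between Depot and S2: 7 + 18 − 23 = 2
  between S2 and S3: 18 + 16 − 15 = 19
  between S3 and S4: 16 + 5 − 11 = 10
  between S4 and S1: 5 + 17 − 16 = 6
  between S1 and Depot: 17 + 7 − 15 = 9
Cheapest insertion is between Depot and S2, adding 2.
New total = 80 + 2 = 82.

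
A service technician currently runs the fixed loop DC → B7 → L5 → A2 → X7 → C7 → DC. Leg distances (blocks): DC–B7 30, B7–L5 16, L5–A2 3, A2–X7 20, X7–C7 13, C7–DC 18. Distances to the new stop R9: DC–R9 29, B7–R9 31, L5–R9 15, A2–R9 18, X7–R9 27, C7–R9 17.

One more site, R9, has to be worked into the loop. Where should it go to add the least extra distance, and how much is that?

Insertion cost between consecutive stops i–j is d(i,R9) + d(R9,j) − d(i,j):
  between DC and B7: 29 + 31 − 30 = 30
  between B7 and L5: 31 + 15 − 16 = 30
  between L5 and A2: 15 + 18 − 3 = 30
  between A2 and X7: 18 + 27 − 20 = 25
  between X7 and C7: 27 + 17 − 13 = 31
  between C7 and DC: 17 + 29 − 18 = 28
Cheapest insertion is between A2 and X7, adding 25.
New total = 100 + 25 = 125.

+25 blocks — insert R9 between A2 and X7.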